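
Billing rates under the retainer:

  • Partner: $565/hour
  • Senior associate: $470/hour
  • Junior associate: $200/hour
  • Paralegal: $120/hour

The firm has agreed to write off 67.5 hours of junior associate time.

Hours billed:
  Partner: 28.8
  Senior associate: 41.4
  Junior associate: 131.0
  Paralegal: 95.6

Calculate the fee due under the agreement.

Partner: 28.8 × $565 = $16,272.00
Senior associate: 41.4 × $470 = $19,458.00
Junior associate: 131.0 × $200 = $26,200.00
Paralegal: 95.6 × $120 = $11,472.00
Subtotal: $73,402.00
Write-off: 67.5 × $200 = $13,500.00
Total: $73,402.00 − $13,500.00 = $59,902.00

$59,902.00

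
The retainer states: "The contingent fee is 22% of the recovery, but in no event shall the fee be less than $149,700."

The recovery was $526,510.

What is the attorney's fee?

22% of $526,510 = $115,832.20
That is below the $149,700 minimum, so the minimum applies.

$149,700.00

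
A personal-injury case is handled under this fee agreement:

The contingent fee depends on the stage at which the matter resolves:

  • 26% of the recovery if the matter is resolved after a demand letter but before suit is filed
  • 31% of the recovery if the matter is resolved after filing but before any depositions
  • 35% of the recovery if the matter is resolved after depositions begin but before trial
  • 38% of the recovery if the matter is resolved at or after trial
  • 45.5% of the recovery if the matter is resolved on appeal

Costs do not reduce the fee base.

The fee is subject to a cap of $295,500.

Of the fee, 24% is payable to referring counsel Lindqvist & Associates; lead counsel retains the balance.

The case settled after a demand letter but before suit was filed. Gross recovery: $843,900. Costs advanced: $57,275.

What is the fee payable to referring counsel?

Fee base is the gross recovery, $843,900; costs are reimbursed separately.
The matter settled after a demand letter but before suit was filed, so the 26% rate applies.
$843,900 × 26% = $219,414.00
$219,414.00 is under the $295,500 cap.
Referral share: 24% of $219,414.00 = $52,659.36; lead counsel retains $219,414.00 − $52,659.36 = $166,754.64.

$52,659.36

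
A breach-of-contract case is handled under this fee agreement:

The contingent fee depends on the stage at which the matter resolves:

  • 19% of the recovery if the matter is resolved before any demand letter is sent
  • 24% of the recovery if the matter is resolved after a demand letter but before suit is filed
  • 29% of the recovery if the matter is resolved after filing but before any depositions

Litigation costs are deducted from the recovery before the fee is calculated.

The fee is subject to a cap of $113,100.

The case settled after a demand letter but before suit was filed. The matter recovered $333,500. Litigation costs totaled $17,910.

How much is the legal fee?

$75,741.60

Fee base (net of costs): $333,500 − $17,910 = $315,590
The matter settled after a demand letter but before suit was filed, so the 24% rate applies.
$315,590 × 24% = $75,741.60
$75,741.60 is under the $113,100 cap.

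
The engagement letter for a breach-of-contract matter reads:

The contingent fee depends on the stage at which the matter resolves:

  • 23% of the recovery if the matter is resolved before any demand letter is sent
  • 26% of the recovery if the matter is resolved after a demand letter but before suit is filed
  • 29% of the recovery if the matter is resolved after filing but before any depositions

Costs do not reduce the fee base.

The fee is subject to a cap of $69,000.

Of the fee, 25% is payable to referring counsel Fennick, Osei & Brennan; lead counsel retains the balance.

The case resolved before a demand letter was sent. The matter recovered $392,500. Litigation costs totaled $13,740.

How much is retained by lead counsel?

Fee base is the gross recovery, $392,500; costs are reimbursed separately.
The matter resolved before a demand letter was sent, so the 23% rate applies.
$392,500 × 23% = $90,275.00
$90,275.00 exceeds the $69,000 cap, so the fee is capped at $69,000.00.
Referral share: 25% of $69,000.00 = $17,250.00; lead counsel retains $69,000.00 − $17,250.00 = $51,750.00.

$51,750.00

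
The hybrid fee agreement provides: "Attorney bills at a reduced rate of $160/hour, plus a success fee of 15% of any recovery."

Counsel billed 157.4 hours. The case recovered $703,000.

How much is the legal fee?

Hourly: 157.4 × $160 = $25,184.00
Success fee: 15% of $703,000 = $105,450.00
Total: $25,184.00 + $105,450.00 = $130,634.00

$130,634.00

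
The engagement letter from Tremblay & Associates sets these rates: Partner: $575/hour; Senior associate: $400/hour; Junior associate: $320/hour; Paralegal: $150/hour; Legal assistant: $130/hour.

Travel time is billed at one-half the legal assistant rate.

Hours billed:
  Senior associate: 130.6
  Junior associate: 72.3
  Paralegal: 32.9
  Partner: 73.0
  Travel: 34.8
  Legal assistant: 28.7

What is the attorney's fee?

$128,279.00

Partner: 73.0 × $575 = $41,975.00
Senior associate: 130.6 × $400 = $52,240.00
Junior associate: 72.3 × $320 = $23,136.00
Paralegal: 32.9 × $150 = $4,935.00
Legal assistant: 28.7 × $130 = $3,731.00
Subtotal: $41,975.00 + $52,240.00 + $23,136.00 + $4,935.00 + $3,731.00 = $126,017.00
Travel: 34.8 × ($130 ÷ 2) = 34.8 × $65.00 = $2,262.00
Total: $126,017.00 + $2,262.00 = $128,279.00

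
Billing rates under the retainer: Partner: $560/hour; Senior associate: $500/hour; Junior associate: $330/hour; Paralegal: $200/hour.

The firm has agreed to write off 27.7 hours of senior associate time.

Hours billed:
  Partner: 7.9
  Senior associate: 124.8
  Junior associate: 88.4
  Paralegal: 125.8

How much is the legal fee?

Partner: 7.9 × $560 = $4,424.00
Senior associate: 124.8 × $500 = $62,400.00
Junior associate: 88.4 × $330 = $29,172.00
Paralegal: 125.8 × $200 = $25,160.00
Subtotal: $121,156.00
Write-off: 27.7 × $500 = $13,850.00
Total: $121,156.00 − $13,850.00 = $107,306.00

$107,306.00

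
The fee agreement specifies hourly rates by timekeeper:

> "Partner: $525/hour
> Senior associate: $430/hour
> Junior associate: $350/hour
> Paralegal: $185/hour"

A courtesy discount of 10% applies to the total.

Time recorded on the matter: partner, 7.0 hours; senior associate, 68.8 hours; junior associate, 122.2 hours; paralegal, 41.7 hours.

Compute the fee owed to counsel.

$75,369.15

Partner: 7.0 × $525 = $3,675.00
Senior associate: 68.8 × $430 = $29,584.00
Junior associate: 122.2 × $350 = $42,770.00
Paralegal: 41.7 × $185 = $7,714.50
Subtotal: $83,743.50
Less 10% discount: −$8,374.35
Total: $83,743.50 − $8,374.35 = $75,369.15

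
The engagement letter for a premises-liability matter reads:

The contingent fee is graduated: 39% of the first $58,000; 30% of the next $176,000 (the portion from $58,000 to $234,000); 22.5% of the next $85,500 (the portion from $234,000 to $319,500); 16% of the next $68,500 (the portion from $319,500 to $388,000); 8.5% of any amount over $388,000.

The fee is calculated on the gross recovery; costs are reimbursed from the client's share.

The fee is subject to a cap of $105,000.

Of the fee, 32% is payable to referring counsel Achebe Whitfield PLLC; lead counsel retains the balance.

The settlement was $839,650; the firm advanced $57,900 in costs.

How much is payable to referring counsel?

Fee base is the gross recovery, $839,650; costs are reimbursed separately.
First $58,000 at 39% = $22,620.00
Next $176,000 at 30% = $52,800.00
Next $85,500 at 22.5% = $19,237.50
Next $68,500 at 16% = $10,960.00
Remaining $451,650 at 8.5% = $38,390.25
Fee: $22,620.00 + $52,800.00 + $19,237.50 + $10,960.00 + $38,390.25 = $144,007.75
$144,007.75 exceeds the $105,000 cap, so the fee is capped at $105,000.00.
Referral share: 32% of $105,000.00 = $33,600.00; lead counsel retains $105,000.00 − $33,600.00 = $71,400.00.

$33,600.00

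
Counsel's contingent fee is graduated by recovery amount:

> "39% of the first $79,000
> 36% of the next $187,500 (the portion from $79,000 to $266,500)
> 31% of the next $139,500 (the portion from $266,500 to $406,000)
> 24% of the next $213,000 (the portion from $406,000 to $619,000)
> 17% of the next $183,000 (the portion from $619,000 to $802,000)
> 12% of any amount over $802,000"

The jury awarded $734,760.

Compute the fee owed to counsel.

$212,354.20

First $79,000 at 39% = $30,810.00
Next $187,500 at 36% = $67,500.00
Next $139,500 at 31% = $43,245.00
Next $213,000 at 24% = $51,120.00
Remaining $115,760 at 17% = $19,679.20
Fee: $30,810.00 + $67,500.00 + $43,245.00 + $51,120.00 + $19,679.20 = $212,354.20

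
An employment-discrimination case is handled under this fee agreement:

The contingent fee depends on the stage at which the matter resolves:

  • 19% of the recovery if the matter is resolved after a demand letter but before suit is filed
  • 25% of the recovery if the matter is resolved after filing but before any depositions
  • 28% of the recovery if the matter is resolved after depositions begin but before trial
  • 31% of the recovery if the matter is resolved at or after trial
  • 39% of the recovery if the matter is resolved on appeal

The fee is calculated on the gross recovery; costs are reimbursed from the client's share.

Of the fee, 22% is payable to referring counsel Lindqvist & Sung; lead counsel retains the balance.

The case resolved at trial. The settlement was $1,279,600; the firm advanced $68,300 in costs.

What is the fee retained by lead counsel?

$309,407.28

Fee base is the gross recovery, $1,279,600; costs are reimbursed separately.
The matter resolved at trial, so the 31% rate applies.
$1,279,600 × 31% = $396,676.00
Referral share: 22% of $396,676.00 = $87,268.72; lead counsel retains $396,676.00 − $87,268.72 = $309,407.28.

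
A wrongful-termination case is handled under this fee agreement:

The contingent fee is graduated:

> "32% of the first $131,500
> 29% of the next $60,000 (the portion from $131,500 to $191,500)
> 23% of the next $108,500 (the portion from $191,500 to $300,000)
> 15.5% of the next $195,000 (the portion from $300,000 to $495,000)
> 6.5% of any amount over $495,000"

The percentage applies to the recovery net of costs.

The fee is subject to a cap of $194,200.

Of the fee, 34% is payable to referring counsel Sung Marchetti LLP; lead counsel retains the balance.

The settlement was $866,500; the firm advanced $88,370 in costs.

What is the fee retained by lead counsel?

$87,821.88

Fee base (net of costs): $866,500 − $88,370 = $778,130
First $131,500 at 32% = $42,080.00
Next $60,000 at 29% = $17,400.00
Next $108,500 at 23% = $24,955.00
Next $195,000 at 15.5% = $30,225.00
Remaining $283,130 at 6.5% = $18,403.45
Fee: $42,080.00 + $17,400.00 + $24,955.00 + $30,225.00 + $18,403.45 = $133,063.45
$133,063.45 is under the $194,200 cap.
Referral share: 34% of $133,063.45 = $45,241.57; lead counsel retains $133,063.45 − $45,241.57 = $87,821.88.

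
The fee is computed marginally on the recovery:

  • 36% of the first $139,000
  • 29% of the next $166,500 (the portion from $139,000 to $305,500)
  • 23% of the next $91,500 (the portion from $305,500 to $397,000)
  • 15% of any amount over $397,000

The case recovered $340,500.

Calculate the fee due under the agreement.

$106,375.00

First $139,000 at 36% = $50,040.00
Next $166,500 at 29% = $48,285.00
Remaining $35,000 at 23% = $8,050.00
Fee: $50,040.00 + $48,285.00 + $8,050.00 = $106,375.00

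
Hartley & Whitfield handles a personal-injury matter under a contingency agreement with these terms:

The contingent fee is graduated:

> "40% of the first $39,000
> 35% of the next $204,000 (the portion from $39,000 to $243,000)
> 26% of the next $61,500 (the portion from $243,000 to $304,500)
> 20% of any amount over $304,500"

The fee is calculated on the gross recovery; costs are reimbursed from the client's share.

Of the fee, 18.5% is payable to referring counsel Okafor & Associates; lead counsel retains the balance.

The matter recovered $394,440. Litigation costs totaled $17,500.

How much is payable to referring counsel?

Fee base is the gross recovery, $394,440; costs are reimbursed separately.
First $39,000 at 40% = $15,600.00
Next $204,000 at 35% = $71,400.00
Next $61,500 at 26% = $15,990.00
Remaining $89,940 at 20% = $17,988.00
Fee: $15,600.00 + $71,400.00 + $15,990.00 + $17,988.00 = $120,978.00
Referral share: 18.5% of $120,978.00 = $22,380.93; lead counsel retains $120,978.00 − $22,380.93 = $98,597.07.

$22,380.93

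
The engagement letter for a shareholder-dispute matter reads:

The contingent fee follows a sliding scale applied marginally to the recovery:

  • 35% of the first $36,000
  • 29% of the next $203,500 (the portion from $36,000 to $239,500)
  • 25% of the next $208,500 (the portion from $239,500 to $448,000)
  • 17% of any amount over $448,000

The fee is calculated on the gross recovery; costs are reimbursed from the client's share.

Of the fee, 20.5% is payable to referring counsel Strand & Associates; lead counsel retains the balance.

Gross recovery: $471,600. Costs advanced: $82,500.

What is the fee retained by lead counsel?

Fee base is the gross recovery, $471,600; costs are reimbursed separately.
First $36,000 at 35% = $12,600.00
Next $203,500 at 29% = $59,015.00
Next $208,500 at 25% = $52,125.00
Remaining $23,600 at 17% = $4,012.00
Fee: $12,600.00 + $59,015.00 + $52,125.00 + $4,012.00 = $127,752.00
Referral share: 20.5% of $127,752.00 = $26,189.16; lead counsel retains $127,752.00 − $26,189.16 = $101,562.84.

$101,562.84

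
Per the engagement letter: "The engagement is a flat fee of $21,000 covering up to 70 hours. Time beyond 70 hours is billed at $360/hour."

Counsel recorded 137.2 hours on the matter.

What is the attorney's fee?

Flat fee: $21,000.00
Excess hours: 137.2 − 70 = 67.2
Overrun: 67.2 × $360 = $24,192.00
Total: $21,000.00 + $24,192.00 = $45,192.00

$45,192.00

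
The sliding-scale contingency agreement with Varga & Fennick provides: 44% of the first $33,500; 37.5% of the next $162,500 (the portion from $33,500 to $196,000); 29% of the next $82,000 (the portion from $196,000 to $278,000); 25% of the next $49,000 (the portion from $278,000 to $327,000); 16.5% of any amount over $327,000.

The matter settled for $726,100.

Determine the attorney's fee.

First $33,500 at 44% = $14,740.00
Next $162,500 at 37.5% = $60,937.50
Next $82,000 at 29% = $23,780.00
Next $49,000 at 25% = $12,250.00
Remaining $399,100 at 16.5% = $65,851.50
Fee: $14,740.00 + $60,937.50 + $23,780.00 + $12,250.00 + $65,851.50 = $177,559.00

$177,559.00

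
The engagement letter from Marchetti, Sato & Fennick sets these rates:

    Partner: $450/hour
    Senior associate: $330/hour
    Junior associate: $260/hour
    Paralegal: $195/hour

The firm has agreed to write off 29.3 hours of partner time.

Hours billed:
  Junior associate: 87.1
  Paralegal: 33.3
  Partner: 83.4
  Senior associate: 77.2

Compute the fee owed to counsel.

$78,960.50

Partner: 83.4 × $450 = $37,530.00
Senior associate: 77.2 × $330 = $25,476.00
Junior associate: 87.1 × $260 = $22,646.00
Paralegal: 33.3 × $195 = $6,493.50
Subtotal: $92,145.50
Write-off: 29.3 × $450 = $13,185.00
Total: $92,145.50 − $13,185.00 = $78,960.50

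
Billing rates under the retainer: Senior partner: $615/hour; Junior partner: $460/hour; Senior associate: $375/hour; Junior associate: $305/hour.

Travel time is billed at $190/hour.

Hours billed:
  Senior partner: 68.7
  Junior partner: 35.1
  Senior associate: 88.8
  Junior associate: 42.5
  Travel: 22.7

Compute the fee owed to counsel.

Senior partner: 68.7 × $615 = $42,250.50
Junior partner: 35.1 × $460 = $16,146.00
Senior associate: 88.8 × $375 = $33,300.00
Junior associate: 42.5 × $305 = $12,962.50
Subtotal: $42,250.50 + $16,146.00 + $33,300.00 + $12,962.50 = $104,659.00
Travel: 22.7 × $190 = $4,313.00
Total: $104,659.00 + $4,313.00 = $108,972.00

$108,972.00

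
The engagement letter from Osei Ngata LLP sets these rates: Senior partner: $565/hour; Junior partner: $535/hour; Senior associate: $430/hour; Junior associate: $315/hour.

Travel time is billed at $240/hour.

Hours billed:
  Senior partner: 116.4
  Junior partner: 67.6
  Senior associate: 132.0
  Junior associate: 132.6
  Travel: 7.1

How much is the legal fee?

$202,165.00

Senior partner: 116.4 × $565 = $65,766.00
Junior partner: 67.6 × $535 = $36,166.00
Senior associate: 132.0 × $430 = $56,760.00
Junior associate: 132.6 × $315 = $41,769.00
Subtotal: $65,766.00 + $36,166.00 + $56,760.00 + $41,769.00 = $200,461.00
Travel: 7.1 × $240 = $1,704.00
Total: $200,461.00 + $1,704.00 = $202,165.00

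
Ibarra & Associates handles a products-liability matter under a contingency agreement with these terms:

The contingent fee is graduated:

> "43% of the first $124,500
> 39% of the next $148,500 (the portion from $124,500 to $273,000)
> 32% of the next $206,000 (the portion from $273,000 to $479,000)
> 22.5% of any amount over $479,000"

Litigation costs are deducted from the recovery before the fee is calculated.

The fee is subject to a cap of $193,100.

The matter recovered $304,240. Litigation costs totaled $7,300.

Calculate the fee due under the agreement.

Fee base (net of costs): $304,240 − $7,300 = $296,940
First $124,500 at 43% = $53,535.00
Next $148,500 at 39% = $57,915.00
Remaining $23,940 at 32% = $7,660.80
Fee: $53,535.00 + $57,915.00 + $7,660.80 = $119,110.80
$119,110.80 is under the $193,100 cap.

$119,110.80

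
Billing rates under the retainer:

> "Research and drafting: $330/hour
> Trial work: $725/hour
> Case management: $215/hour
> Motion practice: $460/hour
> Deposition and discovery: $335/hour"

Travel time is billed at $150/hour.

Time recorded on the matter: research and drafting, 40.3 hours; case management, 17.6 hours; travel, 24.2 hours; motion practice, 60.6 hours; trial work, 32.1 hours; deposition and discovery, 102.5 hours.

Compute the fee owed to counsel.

$106,199.00

Research and drafting: 40.3 × $330 = $13,299.00
Trial work: 32.1 × $725 = $23,272.50
Case management: 17.6 × $215 = $3,784.00
Motion practice: 60.6 × $460 = $27,876.00
Deposition and discovery: 102.5 × $335 = $34,337.50
Subtotal: $13,299.00 + $23,272.50 + $3,784.00 + $27,876.00 + $34,337.50 = $102,569.00
Travel: 24.2 × $150 = $3,630.00
Total: $102,569.00 + $3,630.00 = $106,199.00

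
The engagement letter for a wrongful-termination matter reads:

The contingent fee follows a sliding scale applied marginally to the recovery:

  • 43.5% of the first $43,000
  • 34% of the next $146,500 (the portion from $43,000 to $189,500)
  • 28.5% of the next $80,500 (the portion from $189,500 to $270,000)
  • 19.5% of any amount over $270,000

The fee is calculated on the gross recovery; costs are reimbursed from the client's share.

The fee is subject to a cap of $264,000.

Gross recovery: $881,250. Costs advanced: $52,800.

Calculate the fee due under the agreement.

$210,651.25

Fee base is the gross recovery, $881,250; costs are reimbursed separately.
First $43,000 at 43.5% = $18,705.00
Next $146,500 at 34% = $49,810.00
Next $80,500 at 28.5% = $22,942.50
Remaining $611,250 at 19.5% = $119,193.75
Fee: $18,705.00 + $49,810.00 + $22,942.50 + $119,193.75 = $210,651.25
$210,651.25 is under the $264,000 cap.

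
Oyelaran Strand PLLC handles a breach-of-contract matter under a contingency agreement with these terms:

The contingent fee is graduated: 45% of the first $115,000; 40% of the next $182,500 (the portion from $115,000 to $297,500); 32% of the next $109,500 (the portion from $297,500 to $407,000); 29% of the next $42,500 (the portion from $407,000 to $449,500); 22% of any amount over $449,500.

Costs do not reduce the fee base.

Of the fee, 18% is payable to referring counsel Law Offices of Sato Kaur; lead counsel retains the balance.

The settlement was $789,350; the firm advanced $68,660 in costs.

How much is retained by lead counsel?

Fee base is the gross recovery, $789,350; costs are reimbursed separately.
First $115,000 at 45% = $51,750.00
Next $182,500 at 40% = $73,000.00
Next $109,500 at 32% = $35,040.00
Next $42,500 at 29% = $12,325.00
Remaining $339,850 at 22% = $74,767.00
Fee: $51,750.00 + $73,000.00 + $35,040.00 + $12,325.00 + $74,767.00 = $246,882.00
Referral share: 18% of $246,882.00 = $44,438.76; lead counsel retains $246,882.00 − $44,438.76 = $202,443.24.

$202,443.24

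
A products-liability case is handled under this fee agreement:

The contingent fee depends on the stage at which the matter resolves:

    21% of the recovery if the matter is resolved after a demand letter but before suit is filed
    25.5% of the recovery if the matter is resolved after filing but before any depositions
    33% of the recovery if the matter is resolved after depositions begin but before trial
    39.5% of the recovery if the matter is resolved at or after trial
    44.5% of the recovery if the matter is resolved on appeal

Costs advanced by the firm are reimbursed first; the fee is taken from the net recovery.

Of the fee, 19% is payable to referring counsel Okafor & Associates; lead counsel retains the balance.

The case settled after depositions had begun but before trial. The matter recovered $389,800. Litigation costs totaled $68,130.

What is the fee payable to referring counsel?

Fee base (net of costs): $389,800 − $68,130 = $321,670
The matter settled after depositions had begun but before trial, so the 33% rate applies.
$321,670 × 33% = $106,151.10
Referral share: 19% of $106,151.10 = $20,168.71; lead counsel retains $106,151.10 − $20,168.71 = $85,982.39.

$20,168.71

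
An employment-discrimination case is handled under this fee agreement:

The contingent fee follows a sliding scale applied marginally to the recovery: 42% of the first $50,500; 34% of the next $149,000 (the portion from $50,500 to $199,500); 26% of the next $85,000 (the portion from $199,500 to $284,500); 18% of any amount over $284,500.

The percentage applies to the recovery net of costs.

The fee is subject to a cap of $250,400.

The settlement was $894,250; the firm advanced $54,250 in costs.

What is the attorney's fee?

Fee base (net of costs): $894,250 − $54,250 = $840,000
First $50,500 at 42% = $21,210.00
Next $149,000 at 34% = $50,660.00
Next $85,000 at 26% = $22,100.00
Remaining $555,500 at 18% = $99,990.00
Fee: $21,210.00 + $50,660.00 + $22,100.00 + $99,990.00 = $193,960.00
$193,960.00 is under the $250,400 cap.

$193,960.00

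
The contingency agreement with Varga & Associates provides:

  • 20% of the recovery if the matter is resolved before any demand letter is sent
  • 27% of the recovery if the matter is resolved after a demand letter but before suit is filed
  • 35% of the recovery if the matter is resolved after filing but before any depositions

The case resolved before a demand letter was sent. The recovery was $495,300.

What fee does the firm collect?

$99,060.00

The matter resolved before a demand letter was sent, so the 20% rate applies.
$495,300 × 20% = $99,060.00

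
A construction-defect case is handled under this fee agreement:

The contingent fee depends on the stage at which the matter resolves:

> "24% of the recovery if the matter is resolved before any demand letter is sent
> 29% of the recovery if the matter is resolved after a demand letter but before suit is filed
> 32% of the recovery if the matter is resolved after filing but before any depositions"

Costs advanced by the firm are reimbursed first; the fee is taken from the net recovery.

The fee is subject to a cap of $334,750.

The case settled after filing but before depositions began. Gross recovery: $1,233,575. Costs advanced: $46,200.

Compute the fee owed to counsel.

Fee base (net of costs): $1,233,575 − $46,200 = $1,187,375
The matter settled after filing but before depositions began, so the 32% rate applies.
$1,187,375 × 32% = $379,960.00
$379,960.00 exceeds the $334,750 cap, so the fee is capped at $334,750.00.

$334,750.00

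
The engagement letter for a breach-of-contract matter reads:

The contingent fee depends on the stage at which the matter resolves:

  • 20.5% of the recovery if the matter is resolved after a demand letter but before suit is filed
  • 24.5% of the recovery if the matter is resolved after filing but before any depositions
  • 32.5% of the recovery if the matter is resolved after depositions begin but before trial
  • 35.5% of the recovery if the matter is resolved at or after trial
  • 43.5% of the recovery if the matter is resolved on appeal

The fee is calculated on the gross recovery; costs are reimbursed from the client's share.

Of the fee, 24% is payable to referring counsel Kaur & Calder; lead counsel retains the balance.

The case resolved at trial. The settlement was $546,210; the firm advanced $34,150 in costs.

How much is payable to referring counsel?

Fee base is the gross recovery, $546,210; costs are reimbursed separately.
The matter resolved at trial, so the 35.5% rate applies.
$546,210 × 35.5% = $193,904.55
Referral share: 24% of $193,904.55 = $46,537.09; lead counsel retains $193,904.55 − $46,537.09 = $147,367.46.

$46,537.09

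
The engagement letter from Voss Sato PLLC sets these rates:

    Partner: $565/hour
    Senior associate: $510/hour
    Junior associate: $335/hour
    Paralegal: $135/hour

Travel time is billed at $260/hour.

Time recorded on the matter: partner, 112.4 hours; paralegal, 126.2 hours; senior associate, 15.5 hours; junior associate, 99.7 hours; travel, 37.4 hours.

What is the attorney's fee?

Partner: 112.4 × $565 = $63,506.00
Senior associate: 15.5 × $510 = $7,905.00
Junior associate: 99.7 × $335 = $33,399.50
Paralegal: 126.2 × $135 = $17,037.00
Subtotal: $63,506.00 + $7,905.00 + $33,399.50 + $17,037.00 = $121,847.50
Travel: 37.4 × $260 = $9,724.00
Total: $121,847.50 + $9,724.00 = $131,571.50

$131,571.50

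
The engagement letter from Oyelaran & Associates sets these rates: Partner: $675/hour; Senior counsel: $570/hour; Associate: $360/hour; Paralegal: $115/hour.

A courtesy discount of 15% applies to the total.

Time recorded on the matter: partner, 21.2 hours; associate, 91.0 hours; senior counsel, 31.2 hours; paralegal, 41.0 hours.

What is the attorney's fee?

Partner: 21.2 × $675 = $14,310.00
Senior counsel: 31.2 × $570 = $17,784.00
Associate: 91.0 × $360 = $32,760.00
Paralegal: 41.0 × $115 = $4,715.00
Subtotal: $69,569.00
Less 15% discount: −$10,435.35
Total: $69,569.00 − $10,435.35 = $59,133.65

$59,133.65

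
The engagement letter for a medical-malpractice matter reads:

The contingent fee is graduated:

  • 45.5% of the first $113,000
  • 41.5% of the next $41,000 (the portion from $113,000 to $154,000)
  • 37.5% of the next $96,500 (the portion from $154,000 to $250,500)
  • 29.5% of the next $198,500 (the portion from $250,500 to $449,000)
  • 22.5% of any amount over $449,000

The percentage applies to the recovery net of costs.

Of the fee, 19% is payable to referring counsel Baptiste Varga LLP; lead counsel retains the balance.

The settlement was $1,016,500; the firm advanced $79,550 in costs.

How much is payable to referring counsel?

Fee base (net of costs): $1,016,500 − $79,550 = $936,950
First $113,000 at 45.5% = $51,415.00
Next $41,000 at 41.5% = $17,015.00
Next $96,500 at 37.5% = $36,187.50
Next $198,500 at 29.5% = $58,557.50
Remaining $487,950 at 22.5% = $109,788.75
Fee: $51,415.00 + $17,015.00 + $36,187.50 + $58,557.50 + $109,788.75 = $272,963.75
Referral share: 19% of $272,963.75 = $51,863.11; lead counsel retains $272,963.75 − $51,863.11 = $221,100.64.

$51,863.11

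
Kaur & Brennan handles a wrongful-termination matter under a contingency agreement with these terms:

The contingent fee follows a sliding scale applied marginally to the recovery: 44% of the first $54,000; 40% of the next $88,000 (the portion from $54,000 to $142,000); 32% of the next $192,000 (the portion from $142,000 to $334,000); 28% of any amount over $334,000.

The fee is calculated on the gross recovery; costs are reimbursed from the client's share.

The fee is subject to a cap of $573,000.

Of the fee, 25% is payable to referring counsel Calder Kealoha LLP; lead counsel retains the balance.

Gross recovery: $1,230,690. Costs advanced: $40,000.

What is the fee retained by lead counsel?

Fee base is the gross recovery, $1,230,690; costs are reimbursed separately.
First $54,000 at 44% = $23,760.00
Next $88,000 at 40% = $35,200.00
Next $192,000 at 32% = $61,440.00
Remaining $896,690 at 28% = $251,073.20
Fee: $23,760.00 + $35,200.00 + $61,440.00 + $251,073.20 = $371,473.20
$371,473.20 is under the $573,000 cap.
Referral share: 25% of $371,473.20 = $92,868.30; lead counsel retains $371,473.20 − $92,868.30 = $278,604.90.

$278,604.90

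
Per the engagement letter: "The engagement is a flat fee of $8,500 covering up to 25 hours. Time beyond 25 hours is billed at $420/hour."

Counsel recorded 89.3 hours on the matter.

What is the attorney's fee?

Flat fee: $8,500.00
Excess hours: 89.3 − 25 = 64.3
Overrun: 64.3 × $420 = $27,006.00
Total: $8,500.00 + $27,006.00 = $35,506.00

$35,506.00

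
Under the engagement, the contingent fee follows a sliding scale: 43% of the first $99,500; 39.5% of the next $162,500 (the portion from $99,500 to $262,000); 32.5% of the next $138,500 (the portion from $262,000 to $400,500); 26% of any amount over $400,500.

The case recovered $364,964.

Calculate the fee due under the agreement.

$140,435.80

First $99,500 at 43% = $42,785.00
Next $162,500 at 39.5% = $64,187.50
Remaining $102,964 at 32.5% = $33,463.30
Fee: $42,785.00 + $64,187.50 + $33,463.30 = $140,435.80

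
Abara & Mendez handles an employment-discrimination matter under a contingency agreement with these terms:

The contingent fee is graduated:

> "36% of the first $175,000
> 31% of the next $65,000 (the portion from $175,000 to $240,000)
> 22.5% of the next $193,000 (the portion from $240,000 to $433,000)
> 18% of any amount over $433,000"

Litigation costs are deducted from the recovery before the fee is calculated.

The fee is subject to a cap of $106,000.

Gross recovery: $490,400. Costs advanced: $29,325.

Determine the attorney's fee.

Fee base (net of costs): $490,400 − $29,325 = $461,075
First $175,000 at 36% = $63,000.00
Next $65,000 at 31% = $20,150.00
Next $193,000 at 22.5% = $43,425.00
Remaining $28,075 at 18% = $5,053.50
Fee: $63,000.00 + $20,150.00 + $43,425.00 + $5,053.50 = $131,628.50
$131,628.50 exceeds the $106,000 cap, so the fee is capped at $106,000.00.

$106,000.00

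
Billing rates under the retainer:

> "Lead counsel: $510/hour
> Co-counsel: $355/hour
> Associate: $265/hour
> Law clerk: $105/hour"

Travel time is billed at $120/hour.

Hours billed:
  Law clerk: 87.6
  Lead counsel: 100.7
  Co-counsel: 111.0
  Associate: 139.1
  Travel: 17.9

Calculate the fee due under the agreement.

$138,969.50

Lead counsel: 100.7 × $510 = $51,357.00
Co-counsel: 111.0 × $355 = $39,405.00
Associate: 139.1 × $265 = $36,861.50
Law clerk: 87.6 × $105 = $9,198.00
Subtotal: $51,357.00 + $39,405.00 + $36,861.50 + $9,198.00 = $136,821.50
Travel: 17.9 × $120 = $2,148.00
Total: $136,821.50 + $2,148.00 = $138,969.50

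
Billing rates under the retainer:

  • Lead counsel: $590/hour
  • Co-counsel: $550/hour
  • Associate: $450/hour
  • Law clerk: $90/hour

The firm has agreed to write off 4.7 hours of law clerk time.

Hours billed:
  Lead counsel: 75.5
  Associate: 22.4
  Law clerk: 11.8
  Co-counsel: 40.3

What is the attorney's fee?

$77,429.00

Lead counsel: 75.5 × $590 = $44,545.00
Co-counsel: 40.3 × $550 = $22,165.00
Associate: 22.4 × $450 = $10,080.00
Law clerk: 11.8 × $90 = $1,062.00
Subtotal: $77,852.00
Write-off: 4.7 × $90 = $423.00
Total: $77,852.00 − $423.00 = $77,429.00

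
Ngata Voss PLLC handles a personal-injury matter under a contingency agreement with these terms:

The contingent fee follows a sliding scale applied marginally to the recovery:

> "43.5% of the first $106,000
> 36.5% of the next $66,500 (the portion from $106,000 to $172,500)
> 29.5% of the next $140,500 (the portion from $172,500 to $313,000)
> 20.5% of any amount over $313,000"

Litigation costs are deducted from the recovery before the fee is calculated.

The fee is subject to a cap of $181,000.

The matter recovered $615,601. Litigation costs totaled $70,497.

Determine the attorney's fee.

$159,411.32

Fee base (net of costs): $615,601 − $70,497 = $545,104
First $106,000 at 43.5% = $46,110.00
Next $66,500 at 36.5% = $24,272.50
Next $140,500 at 29.5% = $41,447.50
Remaining $232,104 at 20.5% = $47,581.32
Fee: $46,110.00 + $24,272.50 + $41,447.50 + $47,581.32 = $159,411.32
$159,411.32 is under the $181,000 cap.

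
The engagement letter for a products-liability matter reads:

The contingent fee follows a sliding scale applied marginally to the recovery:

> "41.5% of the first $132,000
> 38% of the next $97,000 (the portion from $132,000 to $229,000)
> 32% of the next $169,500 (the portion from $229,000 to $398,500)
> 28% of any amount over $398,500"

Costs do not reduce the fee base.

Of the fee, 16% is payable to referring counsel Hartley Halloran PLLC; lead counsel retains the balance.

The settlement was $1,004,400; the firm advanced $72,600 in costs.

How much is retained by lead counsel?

Fee base is the gross recovery, $1,004,400; costs are reimbursed separately.
First $132,000 at 41.5% = $54,780.00
Next $97,000 at 38% = $36,860.00
Next $169,500 at 32% = $54,240.00
Remaining $605,900 at 28% = $169,652.00
Fee: $54,780.00 + $36,860.00 + $54,240.00 + $169,652.00 = $315,532.00
Referral share: 16% of $315,532.00 = $50,485.12; lead counsel retains $315,532.00 − $50,485.12 = $265,046.88.

$265,046.88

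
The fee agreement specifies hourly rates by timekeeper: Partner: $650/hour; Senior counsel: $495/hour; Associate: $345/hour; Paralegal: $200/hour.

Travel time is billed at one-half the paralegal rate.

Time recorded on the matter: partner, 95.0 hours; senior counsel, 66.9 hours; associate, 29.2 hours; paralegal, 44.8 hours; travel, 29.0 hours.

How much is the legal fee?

Partner: 95.0 × $650 = $61,750.00
Senior counsel: 66.9 × $495 = $33,115.50
Associate: 29.2 × $345 = $10,074.00
Paralegal: 44.8 × $200 = $8,960.00
Subtotal: $61,750.00 + $33,115.50 + $10,074.00 + $8,960.00 = $113,899.50
Travel: 29.0 × ($200 ÷ 2) = 29.0 × $100.00 = $2,900.00
Total: $113,899.50 + $2,900.00 = $116,799.50

$116,799.50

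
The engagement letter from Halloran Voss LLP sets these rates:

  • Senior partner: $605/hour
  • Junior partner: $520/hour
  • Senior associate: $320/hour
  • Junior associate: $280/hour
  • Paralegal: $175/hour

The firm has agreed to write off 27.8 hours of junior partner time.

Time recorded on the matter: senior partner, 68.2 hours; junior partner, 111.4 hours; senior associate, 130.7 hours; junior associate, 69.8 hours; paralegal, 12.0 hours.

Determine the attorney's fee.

Senior partner: 68.2 × $605 = $41,261.00
Junior partner: 111.4 × $520 = $57,928.00
Senior associate: 130.7 × $320 = $41,824.00
Junior associate: 69.8 × $280 = $19,544.00
Paralegal: 12.0 × $175 = $2,100.00
Subtotal: $162,657.00
Write-off: 27.8 × $520 = $14,456.00
Total: $162,657.00 − $14,456.00 = $148,201.00

$148,201.00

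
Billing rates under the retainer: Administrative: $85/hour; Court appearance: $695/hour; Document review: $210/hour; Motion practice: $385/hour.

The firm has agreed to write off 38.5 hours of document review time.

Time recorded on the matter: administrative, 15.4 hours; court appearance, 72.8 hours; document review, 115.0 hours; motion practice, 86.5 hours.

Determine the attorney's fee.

Administrative: 15.4 × $85 = $1,309.00
Court appearance: 72.8 × $695 = $50,596.00
Document review: 115.0 × $210 = $24,150.00
Motion practice: 86.5 × $385 = $33,302.50
Subtotal: $109,357.50
Write-off: 38.5 × $210 = $8,085.00
Total: $109,357.50 − $8,085.00 = $101,272.50

$101,272.50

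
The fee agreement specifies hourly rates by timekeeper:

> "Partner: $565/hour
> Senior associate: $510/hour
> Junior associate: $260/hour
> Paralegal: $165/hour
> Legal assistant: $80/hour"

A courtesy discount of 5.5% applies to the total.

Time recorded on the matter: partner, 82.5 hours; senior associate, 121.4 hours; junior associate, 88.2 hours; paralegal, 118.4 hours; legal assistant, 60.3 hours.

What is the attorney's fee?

Partner: 82.5 × $565 = $46,612.50
Senior associate: 121.4 × $510 = $61,914.00
Junior associate: 88.2 × $260 = $22,932.00
Paralegal: 118.4 × $165 = $19,536.00
Legal assistant: 60.3 × $80 = $4,824.00
Subtotal: $155,818.50
Less 5.5% discount: −$8,570.02
Total: $155,818.50 − $8,570.02 = $147,248.48

$147,248.48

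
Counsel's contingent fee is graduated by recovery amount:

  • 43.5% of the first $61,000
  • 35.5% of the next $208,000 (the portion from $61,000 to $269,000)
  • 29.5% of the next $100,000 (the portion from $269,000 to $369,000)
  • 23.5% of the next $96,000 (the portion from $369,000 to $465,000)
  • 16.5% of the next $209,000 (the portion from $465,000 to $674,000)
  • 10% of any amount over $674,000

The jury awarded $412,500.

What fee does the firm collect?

$140,097.50

First $61,000 at 43.5% = $26,535.00
Next $208,000 at 35.5% = $73,840.00
Next $100,000 at 29.5% = $29,500.00
Remaining $43,500 at 23.5% = $10,222.50
Fee: $26,535.00 + $73,840.00 + $29,500.00 + $10,222.50 = $140,097.50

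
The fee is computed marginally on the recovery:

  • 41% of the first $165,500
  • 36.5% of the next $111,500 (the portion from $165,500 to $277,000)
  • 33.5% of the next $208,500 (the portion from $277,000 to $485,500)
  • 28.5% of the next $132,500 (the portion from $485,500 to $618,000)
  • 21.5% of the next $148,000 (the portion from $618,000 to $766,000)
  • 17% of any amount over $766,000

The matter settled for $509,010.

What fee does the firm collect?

$185,100.35

First $165,500 at 41% = $67,855.00
Next $111,500 at 36.5% = $40,697.50
Next $208,500 at 33.5% = $69,847.50
Remaining $23,510 at 28.5% = $6,700.35
Fee: $67,855.00 + $40,697.50 + $69,847.50 + $6,700.35 = $185,100.35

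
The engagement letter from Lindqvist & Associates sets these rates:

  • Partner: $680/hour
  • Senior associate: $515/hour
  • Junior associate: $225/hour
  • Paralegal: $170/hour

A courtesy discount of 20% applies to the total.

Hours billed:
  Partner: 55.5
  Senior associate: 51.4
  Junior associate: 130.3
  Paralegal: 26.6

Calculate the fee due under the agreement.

Partner: 55.5 × $680 = $37,740.00
Senior associate: 51.4 × $515 = $26,471.00
Junior associate: 130.3 × $225 = $29,317.50
Paralegal: 26.6 × $170 = $4,522.00
Subtotal: $98,050.50
Less 20% discount: −$19,610.10
Total: $98,050.50 − $19,610.10 = $78,440.40

$78,440.40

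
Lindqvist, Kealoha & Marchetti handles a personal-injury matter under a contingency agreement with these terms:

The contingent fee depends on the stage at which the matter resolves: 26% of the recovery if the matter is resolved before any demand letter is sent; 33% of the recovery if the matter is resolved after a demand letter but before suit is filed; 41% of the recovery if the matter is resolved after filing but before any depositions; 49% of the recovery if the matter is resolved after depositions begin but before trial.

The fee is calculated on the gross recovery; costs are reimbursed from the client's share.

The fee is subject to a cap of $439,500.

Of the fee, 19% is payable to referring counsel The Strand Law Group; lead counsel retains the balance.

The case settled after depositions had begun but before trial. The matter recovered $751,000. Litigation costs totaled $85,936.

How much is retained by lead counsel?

$298,071.90

Fee base is the gross recovery, $751,000; costs are reimbursed separately.
The matter settled after depositions had begun but before trial, so the 49% rate applies.
$751,000 × 49% = $367,990.00
$367,990.00 is under the $439,500 cap.
Referral share: 19% of $367,990.00 = $69,918.10; lead counsel retains $367,990.00 − $69,918.10 = $298,071.90.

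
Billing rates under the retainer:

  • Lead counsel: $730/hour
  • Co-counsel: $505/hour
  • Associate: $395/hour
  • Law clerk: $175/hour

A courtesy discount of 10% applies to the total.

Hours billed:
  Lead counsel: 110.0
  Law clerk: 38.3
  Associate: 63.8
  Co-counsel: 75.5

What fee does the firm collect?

$135,297.90

Lead counsel: 110.0 × $730 = $80,300.00
Co-counsel: 75.5 × $505 = $38,127.50
Associate: 63.8 × $395 = $25,201.00
Law clerk: 38.3 × $175 = $6,702.50
Subtotal: $150,331.00
Less 10% discount: −$15,033.10
Total: $150,331.00 − $15,033.10 = $135,297.90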